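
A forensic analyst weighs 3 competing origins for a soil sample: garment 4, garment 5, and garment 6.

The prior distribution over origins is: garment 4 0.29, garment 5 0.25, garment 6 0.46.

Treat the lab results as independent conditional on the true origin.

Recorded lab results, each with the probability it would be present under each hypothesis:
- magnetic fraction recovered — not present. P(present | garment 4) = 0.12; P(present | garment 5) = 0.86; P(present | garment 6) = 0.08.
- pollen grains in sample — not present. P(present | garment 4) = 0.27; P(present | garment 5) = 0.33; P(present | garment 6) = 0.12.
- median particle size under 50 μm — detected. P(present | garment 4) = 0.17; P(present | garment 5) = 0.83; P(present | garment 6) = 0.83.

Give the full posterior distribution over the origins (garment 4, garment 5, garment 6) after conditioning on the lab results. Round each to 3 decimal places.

0.088, 0.054, 0.858

For each hypothesis, the unnormalized posterior weight is prior × product of the lab result likelihoods (using 1 − P(present | H) for each absent lab result):
  garment 4: 0.29 × (1 − 0.12) × (1 − 0.27) × 0.17 = 0.03167
  garment 5: 0.25 × (1 − 0.86) × (1 − 0.33) × 0.83 = 0.019463
  garment 6: 0.46 × (1 − 0.08) × (1 − 0.12) × 0.83 = 0.30911
Normalizing constant Z = 0.03167 + 0.019463 + 0.30911 = 0.36024.
P(garment 4 | evidence) = 0.03167 / 0.36024 ≈ 0.088
P(garment 5 | evidence) = 0.019463 / 0.36024 ≈ 0.054
P(garment 6 | evidence) = 0.30911 / 0.36024 ≈ 0.858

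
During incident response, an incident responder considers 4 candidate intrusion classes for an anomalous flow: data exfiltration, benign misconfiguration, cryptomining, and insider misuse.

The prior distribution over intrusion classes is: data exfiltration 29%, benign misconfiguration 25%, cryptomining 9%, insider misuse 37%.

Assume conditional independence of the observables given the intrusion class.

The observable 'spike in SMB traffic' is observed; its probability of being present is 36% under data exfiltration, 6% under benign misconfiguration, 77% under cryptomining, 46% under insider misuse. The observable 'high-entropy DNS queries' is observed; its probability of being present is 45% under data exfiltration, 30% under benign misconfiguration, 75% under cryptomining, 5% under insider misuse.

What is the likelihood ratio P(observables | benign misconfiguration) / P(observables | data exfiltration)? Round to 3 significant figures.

Take the product of per-observable likelihoods under each hypothesis, then divide.
  benign misconfiguration: 0.06 × 0.30 = 0.018
  data exfiltration: 0.36 × 0.45 = 0.162
Bayes factor = 0.018 / 0.162 ≈ 0.111

0.111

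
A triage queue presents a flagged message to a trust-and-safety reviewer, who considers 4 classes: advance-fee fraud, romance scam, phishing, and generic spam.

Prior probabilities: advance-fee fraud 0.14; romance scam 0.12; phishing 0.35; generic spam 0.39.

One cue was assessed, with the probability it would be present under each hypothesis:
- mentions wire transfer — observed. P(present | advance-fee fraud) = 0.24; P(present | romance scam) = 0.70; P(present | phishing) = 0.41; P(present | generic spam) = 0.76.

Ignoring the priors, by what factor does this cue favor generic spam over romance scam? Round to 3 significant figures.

1.09

Likelihood of this cue under each hypothesis:
  generic spam: 0.76
  romance scam: 0.7
Bayes factor = 0.76 / 0.7 ≈ 1.09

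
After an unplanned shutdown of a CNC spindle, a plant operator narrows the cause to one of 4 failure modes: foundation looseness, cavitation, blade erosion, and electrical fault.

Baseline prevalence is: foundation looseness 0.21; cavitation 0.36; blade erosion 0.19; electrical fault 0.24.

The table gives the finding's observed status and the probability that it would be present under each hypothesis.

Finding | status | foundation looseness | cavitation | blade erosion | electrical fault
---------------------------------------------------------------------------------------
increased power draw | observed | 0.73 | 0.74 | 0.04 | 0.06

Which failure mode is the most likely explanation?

cavitation

For each hypothesis, the unnormalized posterior weight is prior × likelihood:
  foundation looseness: 0.21 × 0.73 = 0.1533
  cavitation: 0.36 × 0.74 = 0.2664
  blade erosion: 0.19 × 0.04 = 0.0076
  electrical fault: 0.24 × 0.06 = 0.0144
Marginal likelihood of the evidence = 0.4417.
P(foundation looseness | evidence) ≈ 0.1533 / 0.4417 ≈ 0.347
P(cavitation | evidence) ≈ 0.2664 / 0.4417 ≈ 0.603
P(blade erosion | evidence) ≈ 0.0076 / 0.4417 ≈ 0.017
P(electrical fault | evidence) ≈ 0.0144 / 0.4417 ≈ 0.033
The largest is 0.603, so cavitation is most probable.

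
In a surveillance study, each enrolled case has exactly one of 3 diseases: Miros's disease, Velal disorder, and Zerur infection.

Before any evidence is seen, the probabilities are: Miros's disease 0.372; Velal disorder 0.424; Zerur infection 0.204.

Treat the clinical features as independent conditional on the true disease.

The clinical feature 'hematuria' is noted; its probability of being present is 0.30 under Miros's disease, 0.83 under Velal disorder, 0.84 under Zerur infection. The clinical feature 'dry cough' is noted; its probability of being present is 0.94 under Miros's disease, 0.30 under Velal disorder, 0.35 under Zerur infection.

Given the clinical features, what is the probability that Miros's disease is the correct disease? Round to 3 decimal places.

By Bayes' rule with conditional independence, the unnormalized weight for each hypothesis is prior × ∏ likelihoods:
  Miros's disease: 0.372 × 0.30 × 0.94 = 0.1049
  Velal disorder: 0.424 × 0.83 × 0.30 = 0.10558
  Zerur infection: 0.204 × 0.84 × 0.35 = 0.059976
The unnormalized weights sum to 0.27046.
P(Miros's disease | evidence) = 0.1049 / 0.27046 ≈ 0.388.

0.388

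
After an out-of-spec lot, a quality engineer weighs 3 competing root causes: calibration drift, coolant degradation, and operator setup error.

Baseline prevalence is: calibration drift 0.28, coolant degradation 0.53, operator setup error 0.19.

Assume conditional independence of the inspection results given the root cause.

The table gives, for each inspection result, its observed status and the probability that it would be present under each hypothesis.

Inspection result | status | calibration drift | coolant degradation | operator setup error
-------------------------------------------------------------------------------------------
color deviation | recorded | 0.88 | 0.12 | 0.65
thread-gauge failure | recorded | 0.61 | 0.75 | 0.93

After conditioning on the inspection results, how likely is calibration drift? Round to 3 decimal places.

For each hypothesis, the unnormalized posterior weight is prior × product of the inspection result likelihoods:
  calibration drift: 0.28 × 0.88 × 0.61 = 0.1503
  coolant degradation: 0.53 × 0.12 × 0.75 = 0.0477
  operator setup error: 0.19 × 0.65 × 0.93 = 0.11486
Marginal likelihood of the evidence = 0.31286.
P(calibration drift | evidence) = 0.1503 / 0.31286 ≈ 0.480.

0.480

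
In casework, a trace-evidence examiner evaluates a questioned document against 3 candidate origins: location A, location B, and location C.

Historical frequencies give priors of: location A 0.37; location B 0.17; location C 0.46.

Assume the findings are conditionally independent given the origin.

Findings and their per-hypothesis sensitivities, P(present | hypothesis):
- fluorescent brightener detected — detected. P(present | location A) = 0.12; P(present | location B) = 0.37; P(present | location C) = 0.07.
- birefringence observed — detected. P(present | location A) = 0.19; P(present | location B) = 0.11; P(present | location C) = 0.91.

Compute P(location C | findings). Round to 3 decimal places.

For each hypothesis, the unnormalized posterior weight is prior × product of the finding likelihoods:
  location A: 0.37 × 0.12 × 0.19 = 0.008436
  location B: 0.17 × 0.37 × 0.11 = 0.006919
  location C: 0.46 × 0.07 × 0.91 = 0.029302
The unnormalized weights sum to 0.044657.
P(location C | evidence) = 0.029302 / 0.044657 ≈ 0.656.

0.656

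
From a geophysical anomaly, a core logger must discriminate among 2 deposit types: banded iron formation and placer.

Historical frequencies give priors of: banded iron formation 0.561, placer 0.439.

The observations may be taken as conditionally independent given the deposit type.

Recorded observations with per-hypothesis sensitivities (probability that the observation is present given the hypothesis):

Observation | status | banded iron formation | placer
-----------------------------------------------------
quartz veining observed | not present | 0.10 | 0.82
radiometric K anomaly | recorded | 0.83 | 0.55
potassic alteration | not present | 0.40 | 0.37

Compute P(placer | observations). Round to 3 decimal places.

0.098

Multiply each prior by the joint likelihood of the evidence pattern (using 1 − P(present | H) for each absent observation):
  banded iron formation: 0.561 × (1 − 0.10) × 0.83 × (1 − 0.40) = 0.25144
  placer: 0.439 × (1 − 0.82) × 0.55 × (1 − 0.37) = 0.02738
Normalizing constant Z = 0.25144 + 0.02738 = 0.27882.
P(placer | evidence) = 0.02738 / 0.27882 ≈ 0.098.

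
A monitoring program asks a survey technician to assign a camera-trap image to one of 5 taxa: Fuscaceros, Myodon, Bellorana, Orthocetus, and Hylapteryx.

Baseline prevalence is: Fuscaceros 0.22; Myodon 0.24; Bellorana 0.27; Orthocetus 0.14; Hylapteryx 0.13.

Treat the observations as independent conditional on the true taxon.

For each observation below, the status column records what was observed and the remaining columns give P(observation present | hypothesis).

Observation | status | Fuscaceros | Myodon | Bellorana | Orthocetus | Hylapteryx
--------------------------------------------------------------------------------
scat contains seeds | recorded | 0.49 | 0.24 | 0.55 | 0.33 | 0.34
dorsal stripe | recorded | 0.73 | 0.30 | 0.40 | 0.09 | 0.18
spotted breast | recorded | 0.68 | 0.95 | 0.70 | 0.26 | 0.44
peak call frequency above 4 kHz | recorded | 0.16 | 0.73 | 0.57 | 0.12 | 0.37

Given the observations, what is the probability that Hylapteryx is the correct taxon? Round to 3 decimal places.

Multiply each prior by the joint likelihood of the evidence pattern:
  Fuscaceros: 0.22 × 0.49 × 0.73 × 0.68 × 0.16 = 0.0085619
  Myodon: 0.24 × 0.24 × 0.30 × 0.95 × 0.73 = 0.011984
  Bellorana: 0.27 × 0.55 × 0.40 × 0.70 × 0.57 = 0.023701
  Orthocetus: 0.14 × 0.33 × 0.09 × 0.26 × 0.12 = 0.00012973
  Hylapteryx: 0.13 × 0.34 × 0.18 × 0.44 × 0.37 = 0.0012952
Normalizing constant Z = 0.0085619 + 0.011984 + 0.023701 + 0.00012973 + 0.0012952 = 0.045671.
P(Hylapteryx | evidence) = 0.0012952 / 0.045671 ≈ 0.028.

0.028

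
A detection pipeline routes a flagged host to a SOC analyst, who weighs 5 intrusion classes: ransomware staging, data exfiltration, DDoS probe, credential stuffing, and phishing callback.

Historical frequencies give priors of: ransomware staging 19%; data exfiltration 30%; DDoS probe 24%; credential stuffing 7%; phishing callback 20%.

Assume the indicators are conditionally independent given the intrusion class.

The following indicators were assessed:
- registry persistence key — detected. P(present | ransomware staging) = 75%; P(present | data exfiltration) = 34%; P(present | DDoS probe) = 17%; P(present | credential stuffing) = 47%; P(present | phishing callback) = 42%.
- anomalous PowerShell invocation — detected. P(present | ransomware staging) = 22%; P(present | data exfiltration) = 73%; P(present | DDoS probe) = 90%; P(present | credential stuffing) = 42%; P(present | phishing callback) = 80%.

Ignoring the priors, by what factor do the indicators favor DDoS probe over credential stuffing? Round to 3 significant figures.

The Bayes factor is the ratio of the joint likelihoods of the indicator pattern under the two hypotheses.
  DDoS probe: 0.17 × 0.90 = 0.153
  credential stuffing: 0.47 × 0.42 = 0.1974
Bayes factor = 0.153 / 0.1974 ≈ 0.775

0.775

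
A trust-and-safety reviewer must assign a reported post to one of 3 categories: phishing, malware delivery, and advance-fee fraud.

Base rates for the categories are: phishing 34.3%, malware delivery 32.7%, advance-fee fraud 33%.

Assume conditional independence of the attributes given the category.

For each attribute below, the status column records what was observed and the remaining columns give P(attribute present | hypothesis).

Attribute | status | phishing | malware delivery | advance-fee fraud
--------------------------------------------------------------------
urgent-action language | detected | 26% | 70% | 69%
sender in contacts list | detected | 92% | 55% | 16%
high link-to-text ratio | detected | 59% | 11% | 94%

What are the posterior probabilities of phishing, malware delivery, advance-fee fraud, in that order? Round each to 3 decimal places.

By Bayes' rule with conditional independence, the unnormalized weight for each hypothesis is prior × ∏ likelihoods:
  phishing: 0.343 × 0.26 × 0.92 × 0.59 = 0.048407
  malware delivery: 0.327 × 0.70 × 0.55 × 0.11 = 0.013848
  advance-fee fraud: 0.330 × 0.69 × 0.16 × 0.94 = 0.034246
Normalizing constant Z = 0.048407 + 0.013848 + 0.034246 = 0.096501.
P(phishing | evidence) = 0.048407 / 0.096501 ≈ 0.502
P(malware delivery | evidence) = 0.013848 / 0.096501 ≈ 0.144
P(advance-fee fraud | evidence) = 0.034246 / 0.096501 ≈ 0.355

0.502, 0.144, 0.355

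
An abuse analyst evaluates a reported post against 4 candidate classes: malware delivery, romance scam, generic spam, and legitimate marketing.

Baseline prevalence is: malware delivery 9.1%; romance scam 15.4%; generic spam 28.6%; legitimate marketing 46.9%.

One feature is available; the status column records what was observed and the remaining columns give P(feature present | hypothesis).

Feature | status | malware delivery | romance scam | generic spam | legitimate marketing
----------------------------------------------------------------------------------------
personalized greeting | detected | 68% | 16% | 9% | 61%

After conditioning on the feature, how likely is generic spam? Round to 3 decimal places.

By Bayes' rule, the unnormalized weight for each hypothesis is prior × likelihood:
  malware delivery: 0.091 × 0.68 = 0.06188
  romance scam: 0.154 × 0.16 = 0.02464
  generic spam: 0.286 × 0.09 = 0.02574
  legitimate marketing: 0.469 × 0.61 = 0.28609
Normalizing constant Z = 0.06188 + 0.02464 + 0.02574 + 0.28609 = 0.39835.
P(generic spam | evidence) = 0.02574 / 0.39835 ≈ 0.065.

0.065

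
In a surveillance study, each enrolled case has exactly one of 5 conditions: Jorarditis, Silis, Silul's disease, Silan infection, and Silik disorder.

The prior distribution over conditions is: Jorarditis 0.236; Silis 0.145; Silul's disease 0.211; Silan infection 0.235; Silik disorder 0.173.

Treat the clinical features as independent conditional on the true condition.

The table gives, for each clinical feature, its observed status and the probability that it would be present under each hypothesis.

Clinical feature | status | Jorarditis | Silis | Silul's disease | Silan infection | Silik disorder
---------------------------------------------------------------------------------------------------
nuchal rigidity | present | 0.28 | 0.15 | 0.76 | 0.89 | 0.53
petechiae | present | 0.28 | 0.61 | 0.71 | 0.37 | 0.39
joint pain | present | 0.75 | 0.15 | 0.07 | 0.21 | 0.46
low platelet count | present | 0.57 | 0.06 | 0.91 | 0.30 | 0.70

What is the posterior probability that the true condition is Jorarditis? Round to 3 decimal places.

Multiply each prior by the joint likelihood of the clinical feature pattern:
  Jorarditis: 0.236 × 0.28 × 0.28 × 0.75 × 0.57 = 0.0079098
  Silis: 0.145 × 0.15 × 0.61 × 0.15 × 0.06 = 0.00011941
  Silul's disease: 0.211 × 0.76 × 0.71 × 0.07 × 0.91 = 0.0072526
  Silan infection: 0.235 × 0.89 × 0.37 × 0.21 × 0.30 = 0.0048753
  Silik disorder: 0.173 × 0.53 × 0.39 × 0.46 × 0.70 = 0.011514
Marginal likelihood of the evidence = 0.031672.
P(Jorarditis | evidence) = 0.0079098 / 0.031672 ≈ 0.250.

0.250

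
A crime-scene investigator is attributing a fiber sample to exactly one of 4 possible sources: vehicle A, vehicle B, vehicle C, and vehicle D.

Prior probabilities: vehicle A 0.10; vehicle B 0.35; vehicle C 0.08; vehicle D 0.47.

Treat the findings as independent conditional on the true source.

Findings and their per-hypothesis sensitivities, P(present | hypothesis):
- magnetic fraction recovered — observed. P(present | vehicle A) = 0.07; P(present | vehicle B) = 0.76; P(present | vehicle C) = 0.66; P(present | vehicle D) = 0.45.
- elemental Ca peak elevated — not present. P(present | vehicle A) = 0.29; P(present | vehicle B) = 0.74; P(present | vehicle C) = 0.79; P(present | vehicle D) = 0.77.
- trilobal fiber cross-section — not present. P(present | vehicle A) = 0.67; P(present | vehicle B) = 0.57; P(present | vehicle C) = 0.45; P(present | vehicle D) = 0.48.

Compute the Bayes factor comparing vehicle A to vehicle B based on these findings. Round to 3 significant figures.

0.193

Joint likelihood of the evidence pattern under each hypothesis (using 1 − P(present | H) for each absent finding):
  vehicle A: 0.07 × (1 − 0.29) × (1 − 0.67) = 0.016401
  vehicle B: 0.76 × (1 − 0.74) × (1 − 0.57) = 0.084968
Bayes factor = 0.016401 / 0.084968 ≈ 0.193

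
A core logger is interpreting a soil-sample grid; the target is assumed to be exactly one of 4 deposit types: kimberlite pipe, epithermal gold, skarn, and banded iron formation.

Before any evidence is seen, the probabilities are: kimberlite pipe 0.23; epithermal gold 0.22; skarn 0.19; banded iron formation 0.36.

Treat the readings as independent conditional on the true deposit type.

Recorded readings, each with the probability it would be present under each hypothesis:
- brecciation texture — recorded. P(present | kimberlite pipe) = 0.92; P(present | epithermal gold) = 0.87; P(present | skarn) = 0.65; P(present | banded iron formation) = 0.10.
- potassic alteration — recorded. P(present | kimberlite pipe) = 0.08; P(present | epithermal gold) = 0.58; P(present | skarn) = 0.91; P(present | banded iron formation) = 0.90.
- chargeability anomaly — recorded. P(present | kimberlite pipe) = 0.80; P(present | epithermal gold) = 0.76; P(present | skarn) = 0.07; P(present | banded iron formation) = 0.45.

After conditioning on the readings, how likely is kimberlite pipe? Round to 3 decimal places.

By Bayes' rule with conditional independence, the unnormalized weight for each hypothesis is prior × ∏ likelihoods:
  kimberlite pipe: 0.23 × 0.92 × 0.08 × 0.80 = 0.013542
  epithermal gold: 0.22 × 0.87 × 0.58 × 0.76 = 0.084369
  skarn: 0.19 × 0.65 × 0.91 × 0.07 = 0.007867
  banded iron formation: 0.36 × 0.10 × 0.90 × 0.45 = 0.01458
Normalizing constant Z = 0.013542 + 0.084369 + 0.007867 + 0.01458 = 0.12036.
P(kimberlite pipe | evidence) = 0.013542 / 0.12036 ≈ 0.113.

0.113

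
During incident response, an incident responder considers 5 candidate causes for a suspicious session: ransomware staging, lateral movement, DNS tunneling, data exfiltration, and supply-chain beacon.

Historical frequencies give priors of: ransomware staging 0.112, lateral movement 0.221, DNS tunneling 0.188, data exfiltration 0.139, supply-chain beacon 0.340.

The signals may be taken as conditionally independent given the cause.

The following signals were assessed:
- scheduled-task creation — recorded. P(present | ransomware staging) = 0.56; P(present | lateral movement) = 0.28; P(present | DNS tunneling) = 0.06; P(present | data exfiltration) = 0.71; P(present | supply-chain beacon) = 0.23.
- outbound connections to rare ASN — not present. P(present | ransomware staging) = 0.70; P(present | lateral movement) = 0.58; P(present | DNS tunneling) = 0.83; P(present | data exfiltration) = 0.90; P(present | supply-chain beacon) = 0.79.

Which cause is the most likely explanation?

lateral movement

For each hypothesis, the unnormalized posterior weight is prior × product of the signal likelihoods (using 1 − P(present | H) for each absent signal):
  ransomware staging: 0.112 × 0.56 × (1 − 0.70) = 0.018816
  lateral movement: 0.221 × 0.28 × (1 − 0.58) = 0.02599
  DNS tunneling: 0.188 × 0.06 × (1 − 0.83) = 0.0019176
  data exfiltration: 0.139 × 0.71 × (1 − 0.90) = 0.009869
  supply-chain beacon: 0.340 × 0.23 × (1 − 0.79) = 0.016422
The unnormalized weights sum to 0.073014.
P(ransomware staging | evidence) ≈ 0.018816 / 0.073014 ≈ 0.258
P(lateral movement | evidence) ≈ 0.02599 / 0.073014 ≈ 0.356
P(DNS tunneling | evidence) ≈ 0.0019176 / 0.073014 ≈ 0.026
P(data exfiltration | evidence) ≈ 0.009869 / 0.073014 ≈ 0.135
P(supply-chain beacon | evidence) ≈ 0.016422 / 0.073014 ≈ 0.225
The largest is 0.356, so lateral movement is most probable.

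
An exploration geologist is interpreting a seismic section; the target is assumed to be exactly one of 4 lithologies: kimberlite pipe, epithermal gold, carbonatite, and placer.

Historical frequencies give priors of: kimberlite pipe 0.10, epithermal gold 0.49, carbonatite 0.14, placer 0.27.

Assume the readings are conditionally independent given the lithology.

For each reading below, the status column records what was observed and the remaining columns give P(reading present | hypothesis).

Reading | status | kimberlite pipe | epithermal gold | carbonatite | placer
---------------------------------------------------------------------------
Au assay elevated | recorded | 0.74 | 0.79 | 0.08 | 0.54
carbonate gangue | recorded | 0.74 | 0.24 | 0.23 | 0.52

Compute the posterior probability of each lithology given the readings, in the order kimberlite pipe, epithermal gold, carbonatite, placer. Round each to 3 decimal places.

By Bayes' rule with conditional independence, the unnormalized weight for each hypothesis is prior × ∏ likelihoods:
  kimberlite pipe: 0.10 × 0.74 × 0.74 = 0.05476
  epithermal gold: 0.49 × 0.79 × 0.24 = 0.092904
  carbonatite: 0.14 × 0.08 × 0.23 = 0.002576
  placer: 0.27 × 0.54 × 0.52 = 0.075816
The unnormalized weights sum to 0.22606.
P(kimberlite pipe | evidence) = 0.05476 / 0.22606 ≈ 0.242
P(epithermal gold | evidence) = 0.092904 / 0.22606 ≈ 0.411
P(carbonatite | evidence) = 0.002576 / 0.22606 ≈ 0.011
P(placer | evidence) = 0.075816 / 0.22606 ≈ 0.335

0.242, 0.411, 0.011, 0.335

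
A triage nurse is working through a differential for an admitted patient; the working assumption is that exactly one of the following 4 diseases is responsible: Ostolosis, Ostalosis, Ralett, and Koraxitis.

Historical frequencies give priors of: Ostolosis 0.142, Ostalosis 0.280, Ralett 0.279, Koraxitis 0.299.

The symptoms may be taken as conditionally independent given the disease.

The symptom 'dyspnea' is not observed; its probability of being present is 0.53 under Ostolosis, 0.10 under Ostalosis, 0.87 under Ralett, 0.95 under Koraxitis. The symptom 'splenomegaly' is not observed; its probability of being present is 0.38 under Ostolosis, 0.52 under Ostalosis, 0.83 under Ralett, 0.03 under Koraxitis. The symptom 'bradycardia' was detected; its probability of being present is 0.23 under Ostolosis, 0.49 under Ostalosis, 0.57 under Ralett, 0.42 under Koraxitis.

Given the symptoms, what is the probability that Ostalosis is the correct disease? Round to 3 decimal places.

0.756

For each hypothesis, the unnormalized posterior weight is prior × product of the symptom likelihoods (using 1 − P(present | H) for each absent symptom):
  Ostolosis: 0.142 × (1 − 0.53) × (1 − 0.38) × 0.23 = 0.0095171
  Ostalosis: 0.280 × (1 − 0.10) × (1 − 0.52) × 0.49 = 0.05927
  Ralett: 0.279 × (1 − 0.87) × (1 − 0.83) × 0.57 = 0.0035146
  Koraxitis: 0.299 × (1 − 0.95) × (1 − 0.03) × 0.42 = 0.0060906
The unnormalized weights sum to 0.078393.
P(Ostalosis | evidence) = 0.05927 / 0.078393 ≈ 0.756.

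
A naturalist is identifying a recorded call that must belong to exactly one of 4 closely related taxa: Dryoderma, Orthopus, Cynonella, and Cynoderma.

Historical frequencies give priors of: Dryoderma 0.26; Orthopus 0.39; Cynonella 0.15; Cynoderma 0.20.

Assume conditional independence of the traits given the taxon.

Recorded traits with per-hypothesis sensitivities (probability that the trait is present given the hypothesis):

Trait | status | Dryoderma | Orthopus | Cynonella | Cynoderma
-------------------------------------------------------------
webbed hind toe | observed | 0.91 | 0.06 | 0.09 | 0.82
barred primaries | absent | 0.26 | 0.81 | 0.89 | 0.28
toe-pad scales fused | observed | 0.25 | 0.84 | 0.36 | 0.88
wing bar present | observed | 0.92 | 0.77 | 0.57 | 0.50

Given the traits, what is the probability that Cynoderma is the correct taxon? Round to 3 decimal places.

Multiply each prior by the joint likelihood of the trait pattern (using 1 − P(present | H) for each absent trait):
  Dryoderma: 0.26 × 0.91 × (1 − 0.26) × 0.25 × 0.92 = 0.040269
  Orthopus: 0.39 × 0.06 × (1 − 0.81) × 0.84 × 0.77 = 0.0028757
  Cynonella: 0.15 × 0.09 × (1 − 0.89) × 0.36 × 0.57 = 0.00030472
  Cynoderma: 0.20 × 0.82 × (1 − 0.28) × 0.88 × 0.50 = 0.051955
Normalizing constant Z = 0.040269 + 0.0028757 + 0.00030472 + 0.051955 = 0.095405.
P(Cynoderma | evidence) = 0.051955 / 0.095405 ≈ 0.545.

0.545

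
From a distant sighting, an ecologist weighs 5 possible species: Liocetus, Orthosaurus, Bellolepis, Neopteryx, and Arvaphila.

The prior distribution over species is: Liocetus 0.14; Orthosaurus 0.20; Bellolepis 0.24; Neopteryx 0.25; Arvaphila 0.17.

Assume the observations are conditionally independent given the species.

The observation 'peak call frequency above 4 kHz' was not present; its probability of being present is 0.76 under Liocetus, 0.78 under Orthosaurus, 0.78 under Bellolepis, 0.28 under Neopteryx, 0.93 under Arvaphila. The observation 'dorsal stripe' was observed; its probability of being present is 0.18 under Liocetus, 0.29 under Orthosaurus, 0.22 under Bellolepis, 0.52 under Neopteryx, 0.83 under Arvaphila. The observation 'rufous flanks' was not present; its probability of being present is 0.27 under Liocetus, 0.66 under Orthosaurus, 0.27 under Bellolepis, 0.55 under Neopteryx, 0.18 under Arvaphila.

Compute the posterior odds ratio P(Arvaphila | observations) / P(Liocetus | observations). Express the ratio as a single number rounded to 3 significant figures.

1.83

The normalizing constant cancels in an odds ratio, so compute prior × likelihood for the two hypotheses only (using 1 − P(present | H) for each absent observation):
  Arvaphila: 0.17 × (1 − 0.93) × 0.83 × (1 − 0.18) = 0.0080991
  Liocetus: 0.14 × (1 − 0.76) × 0.18 × (1 − 0.27) = 0.004415
Odds(Arvaphila : Liocetus) = 0.0080991 / 0.004415 ≈ 1.83.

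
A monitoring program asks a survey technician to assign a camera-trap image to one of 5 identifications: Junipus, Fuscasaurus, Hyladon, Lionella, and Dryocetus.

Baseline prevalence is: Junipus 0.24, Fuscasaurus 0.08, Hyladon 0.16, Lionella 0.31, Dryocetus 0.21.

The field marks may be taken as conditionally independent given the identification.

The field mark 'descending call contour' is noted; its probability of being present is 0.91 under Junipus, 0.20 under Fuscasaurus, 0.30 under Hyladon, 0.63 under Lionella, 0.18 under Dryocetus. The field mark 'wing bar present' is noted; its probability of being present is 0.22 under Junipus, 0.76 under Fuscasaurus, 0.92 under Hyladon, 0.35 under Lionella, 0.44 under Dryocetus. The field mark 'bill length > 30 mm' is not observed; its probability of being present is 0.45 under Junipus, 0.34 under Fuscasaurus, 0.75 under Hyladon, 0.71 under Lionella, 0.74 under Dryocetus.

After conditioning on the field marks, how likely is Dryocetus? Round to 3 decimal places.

By Bayes' rule with conditional independence, the unnormalized weight for each hypothesis is prior × ∏ likelihoods (using 1 − P(present | H) for each absent field mark):
  Junipus: 0.24 × 0.91 × 0.22 × (1 − 0.45) = 0.026426
  Fuscasaurus: 0.08 × 0.20 × 0.76 × (1 − 0.34) = 0.0080256
  Hyladon: 0.16 × 0.30 × 0.92 × (1 − 0.75) = 0.01104
  Lionella: 0.31 × 0.63 × 0.35 × (1 − 0.71) = 0.019823
  Dryocetus: 0.21 × 0.18 × 0.44 × (1 − 0.74) = 0.0043243
Marginal likelihood of the evidence = 0.069639.
P(Dryocetus | evidence) = 0.0043243 / 0.069639 ≈ 0.062.

0.062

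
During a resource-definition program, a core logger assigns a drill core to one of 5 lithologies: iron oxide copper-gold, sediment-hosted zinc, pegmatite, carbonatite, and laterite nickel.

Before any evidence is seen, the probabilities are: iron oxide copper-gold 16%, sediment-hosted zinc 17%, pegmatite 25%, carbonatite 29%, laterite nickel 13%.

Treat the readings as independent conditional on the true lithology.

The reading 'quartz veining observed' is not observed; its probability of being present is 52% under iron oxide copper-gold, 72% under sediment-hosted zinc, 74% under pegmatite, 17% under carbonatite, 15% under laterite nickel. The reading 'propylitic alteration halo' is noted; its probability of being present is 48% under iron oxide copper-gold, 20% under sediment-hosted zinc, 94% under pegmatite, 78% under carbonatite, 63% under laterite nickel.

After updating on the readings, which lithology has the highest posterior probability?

carbonatite

For each hypothesis, the unnormalized posterior weight is prior × product of the reading likelihoods (using 1 − P(present | H) for each absent reading):
  iron oxide copper-gold: 0.16 × (1 − 0.52) × 0.48 = 0.036864
  sediment-hosted zinc: 0.17 × (1 − 0.72) × 0.20 = 0.00952
  pegmatite: 0.25 × (1 − 0.74) × 0.94 = 0.0611
  carbonatite: 0.29 × (1 − 0.17) × 0.78 = 0.18775
  laterite nickel: 0.13 × (1 − 0.15) × 0.63 = 0.069615
Normalizing constant Z = 0.036864 + 0.00952 + 0.0611 + 0.18775 + 0.069615 = 0.36484.
P(iron oxide copper-gold | evidence) ≈ 0.036864 / 0.36484 ≈ 0.101
P(sediment-hosted zinc | evidence) ≈ 0.00952 / 0.36484 ≈ 0.026
P(pegmatite | evidence) ≈ 0.0611 / 0.36484 ≈ 0.167
P(carbonatite | evidence) ≈ 0.18775 / 0.36484 ≈ 0.515
P(laterite nickel | evidence) ≈ 0.069615 / 0.36484 ≈ 0.191
The largest is 0.515, so carbonatite is most probable.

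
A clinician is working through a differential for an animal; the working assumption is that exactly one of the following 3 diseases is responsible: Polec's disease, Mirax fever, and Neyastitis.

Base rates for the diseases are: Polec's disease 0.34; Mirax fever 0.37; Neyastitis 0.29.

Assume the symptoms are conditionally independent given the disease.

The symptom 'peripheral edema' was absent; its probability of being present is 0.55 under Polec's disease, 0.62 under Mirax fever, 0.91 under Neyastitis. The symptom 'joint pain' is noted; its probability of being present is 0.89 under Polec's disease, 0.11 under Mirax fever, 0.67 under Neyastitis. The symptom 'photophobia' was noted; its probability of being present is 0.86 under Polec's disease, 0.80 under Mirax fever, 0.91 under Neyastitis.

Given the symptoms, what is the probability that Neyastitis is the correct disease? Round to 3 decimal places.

By Bayes' rule with conditional independence, the unnormalized weight for each hypothesis is prior × ∏ likelihoods (using 1 − P(present | H) for each absent symptom):
  Polec's disease: 0.34 × (1 − 0.55) × 0.89 × 0.86 = 0.11711
  Mirax fever: 0.37 × (1 − 0.62) × 0.11 × 0.80 = 0.012373
  Neyastitis: 0.29 × (1 − 0.91) × 0.67 × 0.91 = 0.015913
Marginal likelihood of the evidence = 0.14539.
P(Neyastitis | evidence) = 0.015913 / 0.14539 ≈ 0.109.

0.109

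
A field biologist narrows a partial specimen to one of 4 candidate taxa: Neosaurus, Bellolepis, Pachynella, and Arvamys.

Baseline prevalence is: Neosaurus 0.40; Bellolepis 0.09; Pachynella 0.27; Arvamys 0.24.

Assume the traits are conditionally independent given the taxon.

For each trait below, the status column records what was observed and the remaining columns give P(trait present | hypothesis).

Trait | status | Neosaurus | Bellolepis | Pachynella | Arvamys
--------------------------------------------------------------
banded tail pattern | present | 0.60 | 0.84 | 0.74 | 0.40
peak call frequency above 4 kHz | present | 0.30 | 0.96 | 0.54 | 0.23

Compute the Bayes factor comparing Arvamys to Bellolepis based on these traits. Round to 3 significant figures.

The Bayes factor is the ratio of the joint likelihoods of the trait pattern under the two hypotheses.
  Arvamys: 0.40 × 0.23 = 0.092
  Bellolepis: 0.84 × 0.96 = 0.8064
Bayes factor = 0.092 / 0.8064 ≈ 0.114

0.114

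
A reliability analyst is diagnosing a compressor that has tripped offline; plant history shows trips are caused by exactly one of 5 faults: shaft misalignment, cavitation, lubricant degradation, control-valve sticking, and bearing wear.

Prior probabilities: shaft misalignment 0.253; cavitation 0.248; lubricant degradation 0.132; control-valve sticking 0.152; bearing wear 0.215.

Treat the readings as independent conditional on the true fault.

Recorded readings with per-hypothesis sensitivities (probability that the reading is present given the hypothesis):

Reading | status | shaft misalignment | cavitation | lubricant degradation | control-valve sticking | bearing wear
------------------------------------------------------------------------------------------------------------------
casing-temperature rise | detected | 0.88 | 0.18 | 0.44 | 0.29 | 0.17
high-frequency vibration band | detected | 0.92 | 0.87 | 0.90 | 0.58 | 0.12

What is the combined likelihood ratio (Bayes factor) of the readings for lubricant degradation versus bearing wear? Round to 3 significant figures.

19.4

Joint likelihood of the reading pattern under each hypothesis:
  lubricant degradation: 0.44 × 0.90 = 0.396
  bearing wear: 0.17 × 0.12 = 0.0204
Bayes factor = 0.396 / 0.0204 ≈ 19.4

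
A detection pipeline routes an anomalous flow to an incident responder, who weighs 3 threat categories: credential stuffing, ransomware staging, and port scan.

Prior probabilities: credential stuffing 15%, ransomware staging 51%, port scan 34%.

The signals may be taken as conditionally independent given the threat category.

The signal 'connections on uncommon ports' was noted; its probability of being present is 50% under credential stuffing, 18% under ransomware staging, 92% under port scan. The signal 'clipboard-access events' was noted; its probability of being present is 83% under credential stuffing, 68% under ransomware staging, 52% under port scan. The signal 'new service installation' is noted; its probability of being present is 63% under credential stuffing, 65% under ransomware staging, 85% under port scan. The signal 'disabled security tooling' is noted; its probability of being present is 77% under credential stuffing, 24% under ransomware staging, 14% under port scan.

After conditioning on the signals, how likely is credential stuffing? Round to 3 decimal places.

Multiply each prior by the joint likelihood of the signal pattern:
  credential stuffing: 0.15 × 0.50 × 0.83 × 0.63 × 0.77 = 0.030197
  ransomware staging: 0.51 × 0.18 × 0.68 × 0.65 × 0.24 = 0.0097381
  port scan: 0.34 × 0.92 × 0.52 × 0.85 × 0.14 = 0.019356
Normalizing constant Z = 0.030197 + 0.0097381 + 0.019356 = 0.059292.
P(credential stuffing | evidence) = 0.030197 / 0.059292 ≈ 0.509.

0.509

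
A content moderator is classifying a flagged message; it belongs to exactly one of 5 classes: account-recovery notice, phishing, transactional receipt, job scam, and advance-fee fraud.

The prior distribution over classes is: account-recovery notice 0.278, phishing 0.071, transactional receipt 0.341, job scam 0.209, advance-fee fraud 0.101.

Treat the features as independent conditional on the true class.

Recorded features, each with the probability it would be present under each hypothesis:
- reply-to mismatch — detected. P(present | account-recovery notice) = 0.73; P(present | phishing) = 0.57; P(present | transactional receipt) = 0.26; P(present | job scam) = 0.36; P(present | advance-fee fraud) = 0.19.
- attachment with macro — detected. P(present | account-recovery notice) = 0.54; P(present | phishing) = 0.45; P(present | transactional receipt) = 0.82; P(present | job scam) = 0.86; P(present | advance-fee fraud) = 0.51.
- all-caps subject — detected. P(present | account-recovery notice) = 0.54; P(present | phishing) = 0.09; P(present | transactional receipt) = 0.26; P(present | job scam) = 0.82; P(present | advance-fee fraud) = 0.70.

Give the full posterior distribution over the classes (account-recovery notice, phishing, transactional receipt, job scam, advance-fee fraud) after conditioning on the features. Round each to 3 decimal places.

0.424, 0.012, 0.135, 0.380, 0.049

For each hypothesis, the unnormalized posterior weight is prior × product of the feature likelihoods:
  account-recovery notice: 0.278 × 0.73 × 0.54 × 0.54 = 0.059177
  phishing: 0.071 × 0.57 × 0.45 × 0.09 = 0.001639
  transactional receipt: 0.341 × 0.26 × 0.82 × 0.26 = 0.018902
  job scam: 0.209 × 0.36 × 0.86 × 0.82 = 0.053059
  advance-fee fraud: 0.101 × 0.19 × 0.51 × 0.70 = 0.0068508
Normalizing constant Z = 0.059177 + 0.001639 + 0.018902 + 0.053059 + 0.0068508 = 0.13963.
P(account-recovery notice | evidence) = 0.059177 / 0.13963 ≈ 0.424
P(phishing | evidence) = 0.001639 / 0.13963 ≈ 0.012
P(transactional receipt | evidence) = 0.018902 / 0.13963 ≈ 0.135
P(job scam | evidence) = 0.053059 / 0.13963 ≈ 0.380
P(advance-fee fraud | evidence) = 0.0068508 / 0.13963 ≈ 0.049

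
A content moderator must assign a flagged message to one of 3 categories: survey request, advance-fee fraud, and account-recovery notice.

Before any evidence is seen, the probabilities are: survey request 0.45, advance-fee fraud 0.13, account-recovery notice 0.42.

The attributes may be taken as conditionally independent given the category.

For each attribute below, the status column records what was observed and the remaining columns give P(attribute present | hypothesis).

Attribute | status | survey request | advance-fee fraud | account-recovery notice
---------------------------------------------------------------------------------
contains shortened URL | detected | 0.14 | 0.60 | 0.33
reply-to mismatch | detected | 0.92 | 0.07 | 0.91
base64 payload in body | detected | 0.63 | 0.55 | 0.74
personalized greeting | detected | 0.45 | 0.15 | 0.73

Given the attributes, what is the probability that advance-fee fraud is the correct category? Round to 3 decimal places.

0.005

Multiply each prior by the joint likelihood of the attribute pattern:
  survey request: 0.45 × 0.14 × 0.92 × 0.63 × 0.45 = 0.016432
  advance-fee fraud: 0.13 × 0.60 × 0.07 × 0.55 × 0.15 = 0.00045045
  account-recovery notice: 0.42 × 0.33 × 0.91 × 0.74 × 0.73 = 0.068133
The unnormalized weights sum to 0.085015.
P(advance-fee fraud | evidence) = 0.00045045 / 0.085015 ≈ 0.005.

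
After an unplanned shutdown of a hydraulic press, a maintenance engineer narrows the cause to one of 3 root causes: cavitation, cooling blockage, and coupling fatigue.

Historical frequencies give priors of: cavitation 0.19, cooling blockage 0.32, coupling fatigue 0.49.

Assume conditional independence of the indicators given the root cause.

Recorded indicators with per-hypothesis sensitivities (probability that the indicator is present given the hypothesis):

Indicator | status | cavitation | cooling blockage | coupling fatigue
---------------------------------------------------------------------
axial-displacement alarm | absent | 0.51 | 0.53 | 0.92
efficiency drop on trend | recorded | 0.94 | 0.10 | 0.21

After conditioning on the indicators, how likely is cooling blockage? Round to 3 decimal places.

Multiply each prior by the joint likelihood of the indicator pattern (using 1 − P(present | H) for each absent indicator):
  cavitation: 0.19 × (1 − 0.51) × 0.94 = 0.087514
  cooling blockage: 0.32 × (1 − 0.53) × 0.10 = 0.01504
  coupling fatigue: 0.49 × (1 − 0.92) × 0.21 = 0.008232
The unnormalized weights sum to 0.11079.
P(cooling blockage | evidence) = 0.01504 / 0.11079 ≈ 0.136.

0.136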